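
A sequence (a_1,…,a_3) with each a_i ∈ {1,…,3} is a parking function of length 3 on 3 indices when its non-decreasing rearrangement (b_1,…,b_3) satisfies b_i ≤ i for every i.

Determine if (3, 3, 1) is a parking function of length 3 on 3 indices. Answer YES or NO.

NO

Rearranged: b = (1, 3, 3).
  b_1=1 ≤ 1
  b_2=3 > 2
  fails at i=2 ⇒ NO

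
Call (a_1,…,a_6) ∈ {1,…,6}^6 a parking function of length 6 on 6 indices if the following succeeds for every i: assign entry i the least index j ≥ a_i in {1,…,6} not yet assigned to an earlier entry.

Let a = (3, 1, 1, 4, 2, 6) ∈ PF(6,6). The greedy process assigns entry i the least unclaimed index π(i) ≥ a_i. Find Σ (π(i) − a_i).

4

Σπ = 21 ({1..6} each once); Σa = 3+1+1+4+2+6 = 17; disp = 21−17 = 4.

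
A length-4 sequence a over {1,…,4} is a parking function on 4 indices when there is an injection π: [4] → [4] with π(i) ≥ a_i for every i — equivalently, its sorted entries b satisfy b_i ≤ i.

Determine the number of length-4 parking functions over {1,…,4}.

125

#PF = 1·5^3 = 1·125 = 125 [KW]
E.g. (2,3,1,4) → sorted (1,2,3,4): b_i ≤ i ∀i, a PF.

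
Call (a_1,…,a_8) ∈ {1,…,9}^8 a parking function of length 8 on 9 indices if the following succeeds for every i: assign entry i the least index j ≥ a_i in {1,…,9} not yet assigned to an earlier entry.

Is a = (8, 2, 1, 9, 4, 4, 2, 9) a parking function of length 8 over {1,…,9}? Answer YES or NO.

NO

Sorted: b = (1, 2, 2, 4, 4, 8, 9, 9).
  b_1=1 ≤ 2
  b_2=2 ≤ 3
  b_3=2 ≤ 4
  b_4=4 ≤ 5
  b_5=4 ≤ 6
  b_6=8 > 7
  fails at i=6 ⇒ NO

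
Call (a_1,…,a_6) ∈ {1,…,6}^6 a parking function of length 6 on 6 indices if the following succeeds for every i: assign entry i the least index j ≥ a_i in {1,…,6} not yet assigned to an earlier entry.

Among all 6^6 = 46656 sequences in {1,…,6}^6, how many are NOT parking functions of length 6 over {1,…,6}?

29849

|PF| = (6+1−6)·(6+1)^{6−1} = 1·16807 = 16807 (Pollak)
Example (4,1,5,4,5,6) → sorted (1,4,4,5,5,6): b_2=4>2, not a PF.
Total 46656; non-PF = 46656−16807 = 29849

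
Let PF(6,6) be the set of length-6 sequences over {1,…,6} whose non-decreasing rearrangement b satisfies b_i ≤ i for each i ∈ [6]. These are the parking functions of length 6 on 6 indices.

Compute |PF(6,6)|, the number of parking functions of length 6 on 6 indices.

Count = (7−6)·7^(6−1) = 1·16807 = 16807 (Konheim–Weiss)
Example (2,1,5,3,2,4) → sorted (1,2,2,3,4,5): b_i ≤ i ∀i, a PF.

16807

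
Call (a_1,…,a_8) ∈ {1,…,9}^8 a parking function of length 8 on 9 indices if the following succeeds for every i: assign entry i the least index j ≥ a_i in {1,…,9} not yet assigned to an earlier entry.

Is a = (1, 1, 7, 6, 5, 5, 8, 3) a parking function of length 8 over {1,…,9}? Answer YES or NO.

Rearranged: b = (1, 1, 3, 5, 5, 6, 7, 8).
  b_1=1 ≤ 2
  b_2=1 ≤ 3
  b_3=3 ≤ 4
  b_4=5 ≤ 5
  b_5=5 ≤ 6
  b_6=6 ≤ 7
  b_7=7 ≤ 8
  b_8=8 ≤ 9
All bounds hold ⇒ YES

YES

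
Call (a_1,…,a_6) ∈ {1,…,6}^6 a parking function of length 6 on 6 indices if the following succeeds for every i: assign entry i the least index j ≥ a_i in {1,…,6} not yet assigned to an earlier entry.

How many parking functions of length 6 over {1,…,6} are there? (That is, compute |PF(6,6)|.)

16807

#PF = (6−6+1)·(6+1)^(6−1) = 1 · 16807 = 16807 (Pollak)
Check (4,6,1,2,2,3) → sorted (1,2,2,3,4,6): b_i ≤ i ∀i, a PF.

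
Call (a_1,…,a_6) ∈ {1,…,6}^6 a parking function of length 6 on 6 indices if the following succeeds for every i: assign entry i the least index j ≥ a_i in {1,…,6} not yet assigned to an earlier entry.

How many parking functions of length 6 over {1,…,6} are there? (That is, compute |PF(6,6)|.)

|PF(6,6)| = (7−6)·7^(6−1) = 1·16807 = 16807
One tuple (1,3,2,5,4,4) → sorted (1,2,3,4,4,5): b_i ≤ i ∀i, a PF.

16807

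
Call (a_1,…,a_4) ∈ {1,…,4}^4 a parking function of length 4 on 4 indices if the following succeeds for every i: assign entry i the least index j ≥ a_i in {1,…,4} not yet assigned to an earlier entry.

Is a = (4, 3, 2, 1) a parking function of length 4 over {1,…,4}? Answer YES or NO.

YES

Order a: b = (1, 2, 3, 4).
  b_1=1 ≤ 1
  b_2=2 ≤ 2
  b_3=3 ≤ 3
  b_4=4 ≤ 4
All bounds hold ⇒ YES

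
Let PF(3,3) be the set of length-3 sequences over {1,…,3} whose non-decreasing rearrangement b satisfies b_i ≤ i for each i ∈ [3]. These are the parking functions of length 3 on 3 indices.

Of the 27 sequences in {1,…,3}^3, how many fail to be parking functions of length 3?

#PF = (4−3)·4^(3−1) = 1×16 = 16 [KW]
E.g. (2,2,3) → sorted (2,2,3): b_1=2>1, not a PF.
3^3 − 16 = 27 − 16 = 11

11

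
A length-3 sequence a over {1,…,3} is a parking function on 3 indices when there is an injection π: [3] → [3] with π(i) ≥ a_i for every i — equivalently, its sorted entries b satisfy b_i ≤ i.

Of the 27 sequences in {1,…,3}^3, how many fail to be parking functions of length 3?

Count = (3−3+1)·(3+1)^(3−1) = 1×16 = 16
One tuple (3,2,2) → sorted (2,2,3): b_1=2>1, not a PF.
Total 27; non-PF = 27−16 = 11

11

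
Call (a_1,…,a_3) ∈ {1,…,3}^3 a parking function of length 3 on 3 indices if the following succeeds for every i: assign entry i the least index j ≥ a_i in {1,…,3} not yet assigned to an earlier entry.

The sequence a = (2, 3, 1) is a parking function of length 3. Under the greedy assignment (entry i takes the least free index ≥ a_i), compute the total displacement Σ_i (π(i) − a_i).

0

Σπ = 3·4/2 = 6 (π permutes [3]); Σa = 2+3+1 = 6; disp = 6−6 = 0.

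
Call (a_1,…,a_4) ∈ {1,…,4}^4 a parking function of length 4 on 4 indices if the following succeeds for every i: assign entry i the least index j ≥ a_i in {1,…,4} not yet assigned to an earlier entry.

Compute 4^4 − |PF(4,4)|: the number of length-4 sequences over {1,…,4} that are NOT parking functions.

131

|PF(4,4)| = (5−4)·5^(4−1) = 1·125 = 125
E.g. (4,4,1,3) → sorted (1,3,4,4): b_2=3>2, not a PF.
So 256 − 125 = 131 fail.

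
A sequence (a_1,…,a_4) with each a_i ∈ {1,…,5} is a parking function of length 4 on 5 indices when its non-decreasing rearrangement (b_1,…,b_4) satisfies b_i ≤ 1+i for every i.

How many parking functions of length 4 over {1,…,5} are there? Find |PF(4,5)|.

|PF| = 2·6^3 = 2×216 = 432 (Konheim–Weiss)
One tuple (3,4,4,2) → sorted (2,3,4,4): b_i ≤ 1+i ∀i, a PF.

432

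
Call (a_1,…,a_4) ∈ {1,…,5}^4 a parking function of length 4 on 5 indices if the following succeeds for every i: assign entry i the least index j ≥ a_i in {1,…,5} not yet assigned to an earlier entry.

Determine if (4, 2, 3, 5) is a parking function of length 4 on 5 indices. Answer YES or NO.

Rearranged: b = (2, 3, 4, 5).
  b_1=2 ≤ 2
  b_2=3 ≤ 3
  b_3=4 ≤ 4
  b_4=5 ≤ 5
All bounds hold ⇒ YES

YES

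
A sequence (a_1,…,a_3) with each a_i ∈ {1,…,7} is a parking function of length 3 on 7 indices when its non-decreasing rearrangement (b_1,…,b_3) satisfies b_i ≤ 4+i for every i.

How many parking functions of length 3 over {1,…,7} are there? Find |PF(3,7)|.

|PF(3,7)| = (8−3)·8^(3−1) = 5 · 64 = 320
Check (1,7,5) → sorted (1,5,7): b_i ≤ 4+i ∀i, a PF.

320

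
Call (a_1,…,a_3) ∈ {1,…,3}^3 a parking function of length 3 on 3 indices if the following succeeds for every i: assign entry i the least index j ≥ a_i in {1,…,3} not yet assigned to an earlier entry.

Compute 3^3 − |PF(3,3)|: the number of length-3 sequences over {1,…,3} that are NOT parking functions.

11

|PF(3,3)| = (4−3)·4^(3−1) = 1 · 16 = 16 [KW]
Example (3,2,3) → sorted (2,3,3): b_1=2>1, not a PF.
So 27 − 16 = 11 fail.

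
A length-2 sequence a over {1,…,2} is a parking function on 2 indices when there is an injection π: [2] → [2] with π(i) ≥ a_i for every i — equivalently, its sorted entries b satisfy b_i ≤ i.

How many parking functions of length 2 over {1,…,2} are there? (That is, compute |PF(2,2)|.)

3

Count = (3−2)·3^(2−1) = 1×3 = 3 [KW]
Check (1,1) → sorted (1,1): b_i ≤ i ∀i, a PF.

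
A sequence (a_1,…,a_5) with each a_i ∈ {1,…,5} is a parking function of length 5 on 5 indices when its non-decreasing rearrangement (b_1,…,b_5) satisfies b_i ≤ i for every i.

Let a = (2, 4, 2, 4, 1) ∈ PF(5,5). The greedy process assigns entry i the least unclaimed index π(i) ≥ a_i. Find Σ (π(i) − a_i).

Σπ = 5·6/2 = 15 (π permutes [5]); Σa = 2+4+2+4+1 = 13; disp = 15−13 = 2.

2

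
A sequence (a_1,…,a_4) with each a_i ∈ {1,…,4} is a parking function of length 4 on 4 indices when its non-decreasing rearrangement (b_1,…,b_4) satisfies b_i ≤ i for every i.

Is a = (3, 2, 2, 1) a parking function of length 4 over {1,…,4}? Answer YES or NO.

Sorted: b = (1, 2, 2, 3).
  b_1=1 ≤ 1
  b_2=2 ≤ 2
  b_3=2 ≤ 3
  b_4=3 ≤ 4
All bounds hold ⇒ YES

YES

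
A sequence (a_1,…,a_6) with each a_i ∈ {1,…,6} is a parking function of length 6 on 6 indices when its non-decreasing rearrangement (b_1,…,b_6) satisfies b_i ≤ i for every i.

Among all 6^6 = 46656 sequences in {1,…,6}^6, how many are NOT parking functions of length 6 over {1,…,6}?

29849

|PF| = (6+1−6)·(6+1)^{6−1} = 1·16807 = 16807 (Konheim–Weiss)
Example (6,6,5,6,2,3) → sorted (2,3,5,6,6,6): b_1=2>1, not a PF.
So 46656 − 16807 = 29849 fail.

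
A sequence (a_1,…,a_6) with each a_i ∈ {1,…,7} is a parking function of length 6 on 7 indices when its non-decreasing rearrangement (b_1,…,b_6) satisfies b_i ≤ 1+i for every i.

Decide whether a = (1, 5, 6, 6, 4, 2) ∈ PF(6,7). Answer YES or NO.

YES

Sorted: b = (1, 2, 4, 5, 6, 6).
  b_1=1 ≤ 2
  b_2=2 ≤ 3
  b_3=4 ≤ 4
  b_4=5 ≤ 5
  b_5=6 ≤ 6
  b_6=6 ≤ 7
All bounds hold ⇒ YES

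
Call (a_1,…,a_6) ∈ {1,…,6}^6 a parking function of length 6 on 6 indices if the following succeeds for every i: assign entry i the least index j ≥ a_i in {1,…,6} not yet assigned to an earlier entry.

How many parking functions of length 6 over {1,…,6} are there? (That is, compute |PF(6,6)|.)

|PF| = (6+1−6)·(6+1)^{6−1} = 1·16807 = 16807 [KW]
One tuple (4,2,1,3,4,4) → sorted (1,2,3,4,4,4): b_i ≤ i ∀i, a PF.

16807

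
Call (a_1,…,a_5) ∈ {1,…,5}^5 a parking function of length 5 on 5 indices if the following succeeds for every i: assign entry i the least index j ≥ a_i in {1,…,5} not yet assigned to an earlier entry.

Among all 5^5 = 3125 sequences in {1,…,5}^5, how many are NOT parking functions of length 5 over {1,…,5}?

1829

|PF(5,5)| = (6−5)·6^(5−1) = 1×1296 = 1296
One tuple (2,1,5,5,3) → sorted (1,2,3,5,5): b_4=5>4, not a PF.
So 3125 − 1296 = 1829 fail.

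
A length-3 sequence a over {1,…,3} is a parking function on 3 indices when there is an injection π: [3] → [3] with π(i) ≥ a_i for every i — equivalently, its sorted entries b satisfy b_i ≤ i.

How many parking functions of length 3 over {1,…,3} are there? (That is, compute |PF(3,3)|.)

16

#PF = (4−3)·4^(3−1) = 1×16 = 16 (Konheim–Weiss)
E.g. (1,2,2) → sorted (1,2,2): b_i ≤ i ∀i, a PF.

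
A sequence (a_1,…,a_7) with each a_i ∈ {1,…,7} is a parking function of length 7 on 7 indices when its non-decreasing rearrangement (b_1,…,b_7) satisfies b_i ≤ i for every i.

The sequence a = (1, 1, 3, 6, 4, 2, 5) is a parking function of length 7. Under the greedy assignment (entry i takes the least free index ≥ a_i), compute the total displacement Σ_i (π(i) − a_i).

Σπ = 28 ({1..7} each once); Σa = 1+1+3+6+4+2+5 = 22; disp = 28−22 = 6.

6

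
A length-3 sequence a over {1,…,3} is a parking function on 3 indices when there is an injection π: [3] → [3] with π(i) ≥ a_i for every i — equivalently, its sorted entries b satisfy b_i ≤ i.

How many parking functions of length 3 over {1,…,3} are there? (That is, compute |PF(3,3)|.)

16

|PF| = (3+1−3)·(3+1)^{3−1} = 1·16 = 16 [KW]
Check (2,2,1) → sorted (1,2,2): b_i ≤ i ∀i, a PF.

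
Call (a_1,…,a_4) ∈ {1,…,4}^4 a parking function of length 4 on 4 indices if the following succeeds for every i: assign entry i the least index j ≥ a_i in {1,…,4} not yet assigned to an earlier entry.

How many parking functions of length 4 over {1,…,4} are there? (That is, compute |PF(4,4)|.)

Count = (4−4+1)·(4+1)^(4−1) = 1·125 = 125 [KW]
Check (1,3,4,1) → sorted (1,1,3,4): b_i ≤ i ∀i, a PF.

125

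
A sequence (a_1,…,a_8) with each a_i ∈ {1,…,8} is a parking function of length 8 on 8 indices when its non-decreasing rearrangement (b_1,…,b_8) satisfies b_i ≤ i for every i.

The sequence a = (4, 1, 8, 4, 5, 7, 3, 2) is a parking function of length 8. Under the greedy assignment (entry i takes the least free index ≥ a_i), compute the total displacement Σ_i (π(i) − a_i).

Σπ = 36 ({1..8} each once); Σa = 4+1+8+4+5+7+3+2 = 34; disp = 36−34 = 2.

2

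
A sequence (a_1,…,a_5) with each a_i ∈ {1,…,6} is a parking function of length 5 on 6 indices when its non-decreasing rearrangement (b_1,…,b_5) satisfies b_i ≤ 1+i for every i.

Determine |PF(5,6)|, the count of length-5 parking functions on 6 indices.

4802

|PF| = (7−5)·7^(5−1) = 2·2401 = 4802 [KW]
E.g. (6,2,1,1,4) → sorted (1,1,2,4,6): b_i ≤ 1+i ∀i, a PF.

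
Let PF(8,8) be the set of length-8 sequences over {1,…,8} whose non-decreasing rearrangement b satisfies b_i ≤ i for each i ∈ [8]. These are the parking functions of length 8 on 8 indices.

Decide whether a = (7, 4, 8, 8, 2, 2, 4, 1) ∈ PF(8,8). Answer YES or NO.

NO

Sorted: b = (1, 2, 2, 4, 4, 7, 8, 8).
  b_1=1 ≤ 1
  b_2=2 ≤ 2
  b_3=2 ≤ 3
  b_4=4 ≤ 4
  b_5=4 ≤ 5
  b_6=7 > 6
  fails at i=6 ⇒ NO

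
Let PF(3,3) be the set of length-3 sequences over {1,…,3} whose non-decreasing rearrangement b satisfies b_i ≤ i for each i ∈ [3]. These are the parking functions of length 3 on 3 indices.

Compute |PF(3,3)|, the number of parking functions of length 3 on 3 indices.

16

#PF = 1·4^2 = 1×16 = 16
Check (1,1,3) → sorted (1,1,3): b_i ≤ i ∀i, a PF.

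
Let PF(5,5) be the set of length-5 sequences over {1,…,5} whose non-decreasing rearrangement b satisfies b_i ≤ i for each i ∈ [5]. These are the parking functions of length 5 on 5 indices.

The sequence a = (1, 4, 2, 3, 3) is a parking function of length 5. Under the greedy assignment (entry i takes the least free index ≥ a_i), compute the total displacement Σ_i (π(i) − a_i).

2

Σπ = 15 ({1..5} each once); Σa = 1+4+2+3+3 = 13; disp = 15−13 = 2.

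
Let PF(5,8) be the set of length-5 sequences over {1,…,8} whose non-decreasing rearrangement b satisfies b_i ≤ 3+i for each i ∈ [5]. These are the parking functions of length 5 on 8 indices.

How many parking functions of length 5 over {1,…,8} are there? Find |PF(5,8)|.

26244

|PF(5,8)| = 4·9^4 = 4×6561 = 26244
Check (6,1,7,7,5) → sorted (1,5,6,7,7): b_i ≤ 3+i ∀i, a PF.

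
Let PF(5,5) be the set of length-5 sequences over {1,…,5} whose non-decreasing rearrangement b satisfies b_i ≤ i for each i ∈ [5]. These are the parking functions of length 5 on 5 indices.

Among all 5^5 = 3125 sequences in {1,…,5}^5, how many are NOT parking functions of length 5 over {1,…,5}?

#PF = (5+1−5)·(5+1)^{5−1} = 1·1296 = 1296 [KW]
E.g. (5,5,2,2,5) → sorted (2,2,5,5,5): b_1=2>1, not a PF.
5^5 − 1296 = 3125 − 1296 = 1829

1829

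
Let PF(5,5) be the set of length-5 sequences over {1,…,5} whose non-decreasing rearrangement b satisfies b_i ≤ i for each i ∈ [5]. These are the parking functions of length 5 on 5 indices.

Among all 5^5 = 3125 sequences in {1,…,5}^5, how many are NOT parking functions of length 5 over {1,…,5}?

1829

|PF| = 1·6^4 = 1 · 1296 = 1296 [KW]
E.g. (5,4,5,5,3) → sorted (3,4,5,5,5): b_1=3>1, not a PF.
5^5 − 1296 = 3125 − 1296 = 1829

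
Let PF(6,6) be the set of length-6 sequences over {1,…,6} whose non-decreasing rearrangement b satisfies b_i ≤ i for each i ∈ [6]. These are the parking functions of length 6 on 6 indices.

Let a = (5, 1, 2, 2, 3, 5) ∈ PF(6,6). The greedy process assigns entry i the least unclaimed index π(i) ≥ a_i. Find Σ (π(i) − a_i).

Σπ(i) = 1+…+6 = 21; Σa = 5+1+2+2+3+5 = 18; disp = 21−18 = 3.

3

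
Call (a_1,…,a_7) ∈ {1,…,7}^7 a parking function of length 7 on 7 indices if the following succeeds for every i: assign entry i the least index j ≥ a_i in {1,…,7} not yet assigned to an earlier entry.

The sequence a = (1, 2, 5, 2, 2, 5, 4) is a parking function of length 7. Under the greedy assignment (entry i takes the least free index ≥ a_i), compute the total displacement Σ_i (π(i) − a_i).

Σπ = 7·8/2 = 28 (π permutes [7]); Σa = 1+2+5+2+2+5+4 = 21; disp = 28−21 = 7.

7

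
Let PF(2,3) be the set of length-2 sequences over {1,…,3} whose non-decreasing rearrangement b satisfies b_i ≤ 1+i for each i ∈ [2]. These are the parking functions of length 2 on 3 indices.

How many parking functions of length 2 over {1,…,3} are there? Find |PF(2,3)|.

#PF = (3−2+1)·(3+1)^(2−1) = 2×4 = 8 (Konheim–Weiss)
Example (2,3) → sorted (2,3): b_i ≤ 1+i ∀i, a PF.

8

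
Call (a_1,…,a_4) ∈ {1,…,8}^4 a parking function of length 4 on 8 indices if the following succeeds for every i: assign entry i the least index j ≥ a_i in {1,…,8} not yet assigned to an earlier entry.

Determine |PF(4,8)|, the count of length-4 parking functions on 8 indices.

|PF(4,8)| = (8−4+1)·(8+1)^(4−1) = 5×729 = 3645
Check (1,4,1,1) → sorted (1,1,1,4): b_i ≤ 4+i ∀i, a PF.

3645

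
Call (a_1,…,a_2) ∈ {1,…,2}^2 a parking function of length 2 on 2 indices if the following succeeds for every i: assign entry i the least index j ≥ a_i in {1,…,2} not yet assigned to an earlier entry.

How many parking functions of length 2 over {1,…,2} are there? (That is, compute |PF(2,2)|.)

3

|PF| = (3−2)·3^(2−1) = 1 · 3 = 3 (Pollak)
One tuple (1,2) → sorted (1,2): b_i ≤ i ∀i, a PF.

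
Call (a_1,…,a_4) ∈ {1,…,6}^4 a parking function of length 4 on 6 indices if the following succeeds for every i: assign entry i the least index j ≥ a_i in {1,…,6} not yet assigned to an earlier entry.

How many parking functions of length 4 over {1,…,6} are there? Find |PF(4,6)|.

1029

|PF| = (6−4+1)·(6+1)^(4−1) = 3·343 = 1029 [KW]
E.g. (1,1,5,5) → sorted (1,1,5,5): b_i ≤ 2+i ∀i, a PF.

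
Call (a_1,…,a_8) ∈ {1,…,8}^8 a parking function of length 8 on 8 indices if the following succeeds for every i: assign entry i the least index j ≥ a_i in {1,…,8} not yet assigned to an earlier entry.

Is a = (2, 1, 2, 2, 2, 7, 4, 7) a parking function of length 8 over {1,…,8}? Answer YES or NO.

YES

Sorted: b = (1, 2, 2, 2, 2, 4, 7, 7).
  b_1=1 ≤ 1
  b_2=2 ≤ 2
  b_3=2 ≤ 3
  b_4=2 ≤ 4
  b_5=2 ≤ 5
  b_6=4 ≤ 6
  b_7=7 ≤ 7
  b_8=7 ≤ 8
All bounds hold ⇒ YES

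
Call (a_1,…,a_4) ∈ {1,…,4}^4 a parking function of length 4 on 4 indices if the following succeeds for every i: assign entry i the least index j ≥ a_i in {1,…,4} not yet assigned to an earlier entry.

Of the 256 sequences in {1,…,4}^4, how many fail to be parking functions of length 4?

Count = (4−4+1)·(4+1)^(4−1) = 1×125 = 125 (Pollak)
Check (4,3,3,4) → sorted (3,3,4,4): b_1=3>1, not a PF.
So 256 − 125 = 131 fail.

131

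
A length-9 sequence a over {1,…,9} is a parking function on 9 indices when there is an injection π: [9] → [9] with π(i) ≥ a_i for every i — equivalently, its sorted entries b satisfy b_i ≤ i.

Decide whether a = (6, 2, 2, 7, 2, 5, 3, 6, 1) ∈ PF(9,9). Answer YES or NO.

YES

Sorted: b = (1, 2, 2, 2, 3, 5, 6, 6, 7).
  b_1=1 ≤ 1
  b_2=2 ≤ 2
  b_3=2 ≤ 3
  b_4=2 ≤ 4
  b_5=3 ≤ 5
  b_6=5 ≤ 6
  b_7=6 ≤ 7
  b_8=6 ≤ 8
  b_9=7 ≤ 9
All bounds hold ⇒ YES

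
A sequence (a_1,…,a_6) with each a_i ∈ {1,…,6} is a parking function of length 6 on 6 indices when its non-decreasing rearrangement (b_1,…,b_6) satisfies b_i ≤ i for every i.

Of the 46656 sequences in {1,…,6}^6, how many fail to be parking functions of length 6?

29849

|PF| = (7−6)·7^(6−1) = 1×16807 = 16807 (Pollak)
One tuple (4,4,4,5,6,6) → sorted (4,4,4,5,6,6): b_1=4>1, not a PF.
So 46656 − 16807 = 29849 fail.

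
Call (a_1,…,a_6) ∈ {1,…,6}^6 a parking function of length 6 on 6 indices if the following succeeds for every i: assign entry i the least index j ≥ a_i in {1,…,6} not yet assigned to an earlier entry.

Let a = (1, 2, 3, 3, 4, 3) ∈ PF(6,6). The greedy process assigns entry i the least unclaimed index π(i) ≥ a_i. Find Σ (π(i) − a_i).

Σπ = 6·7/2 = 21 (π permutes [6]); Σa = 1+2+3+3+4+3 = 16; disp = 21−16 = 5.

5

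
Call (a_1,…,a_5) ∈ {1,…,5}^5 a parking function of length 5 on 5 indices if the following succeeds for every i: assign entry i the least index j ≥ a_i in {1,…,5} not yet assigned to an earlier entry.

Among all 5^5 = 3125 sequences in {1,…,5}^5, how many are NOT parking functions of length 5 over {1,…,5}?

1829

Count = (6−5)·6^(5−1) = 1·1296 = 1296 [KW]
One tuple (5,5,5,3,3) → sorted (3,3,5,5,5): b_1=3>1, not a PF.
Total 3125; non-PF = 3125−1296 = 1829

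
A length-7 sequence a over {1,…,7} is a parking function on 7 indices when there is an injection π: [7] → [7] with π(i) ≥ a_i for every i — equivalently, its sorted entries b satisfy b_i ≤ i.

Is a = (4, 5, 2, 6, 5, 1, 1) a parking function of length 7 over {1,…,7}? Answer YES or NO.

YES

Order a: b = (1, 1, 2, 4, 5, 5, 6).
  b_1=1 ≤ 1
  b_2=1 ≤ 2
  b_3=2 ≤ 3
  b_4=4 ≤ 4
  b_5=5 ≤ 5
  b_6=5 ≤ 6
  b_7=6 ≤ 7
All bounds hold ⇒ YES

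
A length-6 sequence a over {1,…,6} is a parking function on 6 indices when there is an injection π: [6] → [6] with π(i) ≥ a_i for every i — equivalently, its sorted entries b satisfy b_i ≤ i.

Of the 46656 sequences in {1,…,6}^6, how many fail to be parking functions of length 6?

Count = 1·7^5 = 1 · 16807 = 16807 (Pollak)
One tuple (6,4,4,5,6,5) → sorted (4,4,5,5,6,6): b_1=4>1, not a PF.
6^6 − 16807 = 46656 − 16807 = 29849

29849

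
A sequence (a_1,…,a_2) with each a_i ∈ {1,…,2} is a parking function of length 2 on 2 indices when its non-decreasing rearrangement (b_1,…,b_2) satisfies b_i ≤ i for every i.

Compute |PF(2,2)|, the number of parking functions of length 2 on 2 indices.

|PF(2,2)| = 1·3^1 = 1·3 = 3 (Pollak)
Example (2,1) → sorted (1,2): b_i ≤ i ∀i, a PF.

3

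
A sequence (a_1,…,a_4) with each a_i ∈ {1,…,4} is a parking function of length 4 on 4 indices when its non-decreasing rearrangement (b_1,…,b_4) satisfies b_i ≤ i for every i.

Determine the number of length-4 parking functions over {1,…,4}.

125

Count = (4+1−4)·(4+1)^{4−1} = 1·125 = 125 [KW]
Check (4,1,2,2) → sorted (1,2,2,4): b_i ≤ i ∀i, a PF.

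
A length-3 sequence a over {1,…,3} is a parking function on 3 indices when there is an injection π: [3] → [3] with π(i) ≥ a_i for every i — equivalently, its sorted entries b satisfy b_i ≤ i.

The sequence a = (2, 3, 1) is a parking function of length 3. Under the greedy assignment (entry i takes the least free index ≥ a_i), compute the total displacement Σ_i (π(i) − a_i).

0

Σπ = 3·4/2 = 6 (π permutes [3]); Σa = 2+3+1 = 6; disp = 6−6 = 0.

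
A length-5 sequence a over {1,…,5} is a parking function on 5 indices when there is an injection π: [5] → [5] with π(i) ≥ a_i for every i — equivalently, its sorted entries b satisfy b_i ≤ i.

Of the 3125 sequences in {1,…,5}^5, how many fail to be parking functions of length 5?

Count = 1·6^4 = 1 · 1296 = 1296 (Konheim–Weiss)
E.g. (5,2,4,4,4) → sorted (2,4,4,4,5): b_1=2>1, not a PF.
Total 3125; non-PF = 3125−1296 = 1829

1829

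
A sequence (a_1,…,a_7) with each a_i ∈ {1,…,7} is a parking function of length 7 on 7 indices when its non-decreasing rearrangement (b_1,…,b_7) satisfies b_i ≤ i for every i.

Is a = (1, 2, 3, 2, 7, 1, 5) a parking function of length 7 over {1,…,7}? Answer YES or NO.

YES

Sorted: b = (1, 1, 2, 2, 3, 5, 7).
  b_1=1 ≤ 1
  b_2=1 ≤ 2
  b_3=2 ≤ 3
  b_4=2 ≤ 4
  b_5=3 ≤ 5
  b_6=5 ≤ 6
  b_7=7 ≤ 7
All bounds hold ⇒ YES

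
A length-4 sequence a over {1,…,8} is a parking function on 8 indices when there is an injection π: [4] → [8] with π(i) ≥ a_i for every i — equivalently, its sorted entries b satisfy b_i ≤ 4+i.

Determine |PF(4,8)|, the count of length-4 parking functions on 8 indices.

|PF(4,8)| = (8+1−4)·(8+1)^{4−1} = 5·729 = 3645 (Pollak)
Example (7,2,2,5) → sorted (2,2,5,7): b_i ≤ 4+i ∀i, a PF.

3645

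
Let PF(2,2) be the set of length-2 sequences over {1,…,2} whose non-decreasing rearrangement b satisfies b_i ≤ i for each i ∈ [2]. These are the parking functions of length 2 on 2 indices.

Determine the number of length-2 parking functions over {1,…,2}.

#PF = (2+1−2)·(2+1)^{2−1} = 1 · 3 = 3 [KW]
Check (1,1) → sorted (1,1): b_i ≤ i ∀i, a PF.

3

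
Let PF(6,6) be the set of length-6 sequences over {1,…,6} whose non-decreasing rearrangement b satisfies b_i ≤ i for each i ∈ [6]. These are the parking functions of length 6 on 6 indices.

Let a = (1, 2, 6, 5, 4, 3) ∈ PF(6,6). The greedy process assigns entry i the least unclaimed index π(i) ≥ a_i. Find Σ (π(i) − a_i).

Σπ = 21 ({1..6} each once); Σa = 1+2+6+5+4+3 = 21; disp = 21−21 = 0.

0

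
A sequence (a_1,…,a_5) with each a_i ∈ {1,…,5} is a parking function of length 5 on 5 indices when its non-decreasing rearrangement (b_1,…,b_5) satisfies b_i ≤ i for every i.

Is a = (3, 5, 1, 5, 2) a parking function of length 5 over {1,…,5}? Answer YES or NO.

Sorted: b = (1, 2, 3, 5, 5).
  b_1=1 ≤ 1
  b_2=2 ≤ 2
  b_3=3 ≤ 3
  b_4=5 > 4
  fails at i=4 ⇒ NO

NO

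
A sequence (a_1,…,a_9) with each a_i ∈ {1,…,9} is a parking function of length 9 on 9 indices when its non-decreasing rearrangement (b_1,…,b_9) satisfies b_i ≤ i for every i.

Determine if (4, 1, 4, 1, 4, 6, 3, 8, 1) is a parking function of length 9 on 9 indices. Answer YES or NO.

YES

Rearranged: b = (1, 1, 1, 3, 4, 4, 4, 6, 8).
  b_1=1 ≤ 1
  b_2=1 ≤ 2
  b_3=1 ≤ 3
  b_4=3 ≤ 4
  b_5=4 ≤ 5
  b_6=4 ≤ 6
  b_7=4 ≤ 7
  b_8=6 ≤ 8
  b_9=8 ≤ 9
All bounds hold ⇒ YES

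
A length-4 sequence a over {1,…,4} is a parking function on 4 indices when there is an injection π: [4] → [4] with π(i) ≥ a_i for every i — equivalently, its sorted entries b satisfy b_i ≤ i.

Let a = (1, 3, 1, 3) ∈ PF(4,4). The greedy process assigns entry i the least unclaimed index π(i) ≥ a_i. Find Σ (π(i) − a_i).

2

Σπ = 4·5/2 = 10 (π permutes [4]); Σa = 1+3+1+3 = 8; disp = 10−8 = 2.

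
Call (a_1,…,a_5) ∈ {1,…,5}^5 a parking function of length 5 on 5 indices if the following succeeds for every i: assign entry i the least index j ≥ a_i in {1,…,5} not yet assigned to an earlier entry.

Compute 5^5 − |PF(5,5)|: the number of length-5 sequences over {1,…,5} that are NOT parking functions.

|PF(5,5)| = (5−5+1)·(5+1)^(5−1) = 1×1296 = 1296 (Konheim–Weiss)
One tuple (2,2,4,5,5) → sorted (2,2,4,5,5): b_1=2>1, not a PF.
So 3125 − 1296 = 1829 fail.

1829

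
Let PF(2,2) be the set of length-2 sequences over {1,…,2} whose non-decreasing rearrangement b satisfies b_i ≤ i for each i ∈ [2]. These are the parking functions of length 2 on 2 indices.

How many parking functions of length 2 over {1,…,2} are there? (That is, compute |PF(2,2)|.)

|PF| = (2−2+1)·(2+1)^(2−1) = 1×3 = 3 (Konheim–Weiss)
Check (1,2) → sorted (1,2): b_i ≤ i ∀i, a PF.

3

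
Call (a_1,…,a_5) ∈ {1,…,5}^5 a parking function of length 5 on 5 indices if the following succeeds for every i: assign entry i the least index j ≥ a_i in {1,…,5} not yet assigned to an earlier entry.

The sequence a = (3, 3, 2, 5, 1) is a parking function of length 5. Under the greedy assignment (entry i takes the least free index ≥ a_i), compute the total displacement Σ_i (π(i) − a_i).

Σπ(i) = 1+…+5 = 15; Σa = 3+3+2+5+1 = 14; disp = 15−14 = 1.

1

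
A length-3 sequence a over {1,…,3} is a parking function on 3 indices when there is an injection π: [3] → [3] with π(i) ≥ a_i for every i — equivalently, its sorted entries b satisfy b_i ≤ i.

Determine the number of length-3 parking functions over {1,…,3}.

16

|PF(3,3)| = (4−3)·4^(3−1) = 1 · 16 = 16
Example (3,2,1) → sorted (1,2,3): b_i ≤ i ∀i, a PF.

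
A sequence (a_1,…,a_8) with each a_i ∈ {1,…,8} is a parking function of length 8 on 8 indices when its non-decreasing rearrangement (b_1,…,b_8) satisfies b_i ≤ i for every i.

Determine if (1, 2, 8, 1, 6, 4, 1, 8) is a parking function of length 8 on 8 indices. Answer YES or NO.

Order a: b = (1, 1, 1, 2, 4, 6, 8, 8).
  b_1=1 ≤ 1
  b_2=1 ≤ 2
  b_3=1 ≤ 3
  b_4=2 ≤ 4
  b_5=4 ≤ 5
  b_6=6 ≤ 6
  b_7=8 > 7
  fails at i=7 ⇒ NO

NO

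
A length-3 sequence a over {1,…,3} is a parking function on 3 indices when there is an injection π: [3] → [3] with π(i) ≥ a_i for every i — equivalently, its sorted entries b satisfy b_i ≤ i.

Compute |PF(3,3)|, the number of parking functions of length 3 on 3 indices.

|PF| = (3+1−3)·(3+1)^{3−1} = 1×16 = 16 (Pollak)
Example (2,2,1) → sorted (1,2,2): b_i ≤ i ∀i, a PF.

16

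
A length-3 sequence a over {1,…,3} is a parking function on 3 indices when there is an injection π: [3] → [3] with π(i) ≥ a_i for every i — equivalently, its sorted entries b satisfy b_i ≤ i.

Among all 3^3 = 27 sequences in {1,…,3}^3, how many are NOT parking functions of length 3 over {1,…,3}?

11

|PF(3,3)| = (3+1−3)·(3+1)^{3−1} = 1 · 16 = 16 (Konheim–Weiss)
Example (3,2,3) → sorted (2,3,3): b_1=2>1, not a PF.
So 27 − 16 = 11 fail.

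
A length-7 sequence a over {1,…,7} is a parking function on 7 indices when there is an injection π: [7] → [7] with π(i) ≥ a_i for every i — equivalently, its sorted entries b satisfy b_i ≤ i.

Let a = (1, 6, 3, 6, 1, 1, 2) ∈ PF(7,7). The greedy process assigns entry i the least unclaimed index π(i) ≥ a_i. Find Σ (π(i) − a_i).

Σπ(i) = 1+…+7 = 28; Σa = 1+6+3+6+1+1+2 = 20; disp = 28−20 = 8.

8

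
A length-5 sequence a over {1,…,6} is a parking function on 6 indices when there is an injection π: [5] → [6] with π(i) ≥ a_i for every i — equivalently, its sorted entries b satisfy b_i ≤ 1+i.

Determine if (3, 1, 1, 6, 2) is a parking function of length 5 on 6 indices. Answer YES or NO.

YES

Order a: b = (1, 1, 2, 3, 6).
  b_1=1 ≤ 2
  b_2=1 ≤ 3
  b_3=2 ≤ 4
  b_4=3 ≤ 5
  b_5=6 ≤ 6
All bounds hold ⇒ YES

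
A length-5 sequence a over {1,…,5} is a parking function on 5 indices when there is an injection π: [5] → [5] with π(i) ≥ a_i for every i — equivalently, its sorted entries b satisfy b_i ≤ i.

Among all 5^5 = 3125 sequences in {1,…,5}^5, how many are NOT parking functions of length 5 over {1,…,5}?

1829

#PF = (5−5+1)·(5+1)^(5−1) = 1·1296 = 1296 [KW]
Check (3,4,3,3,2) → sorted (2,3,3,3,4): b_1=2>1, not a PF.
So 3125 − 1296 = 1829 fail.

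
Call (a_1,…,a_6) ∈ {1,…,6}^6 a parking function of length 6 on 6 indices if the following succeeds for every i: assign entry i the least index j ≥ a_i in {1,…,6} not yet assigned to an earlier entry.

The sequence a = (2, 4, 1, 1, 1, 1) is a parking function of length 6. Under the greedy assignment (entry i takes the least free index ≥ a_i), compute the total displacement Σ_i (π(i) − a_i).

11

Σπ(i) = 1+…+6 = 21; Σa = 2+4+1+1+1+1 = 10; disp = 21−10 = 11.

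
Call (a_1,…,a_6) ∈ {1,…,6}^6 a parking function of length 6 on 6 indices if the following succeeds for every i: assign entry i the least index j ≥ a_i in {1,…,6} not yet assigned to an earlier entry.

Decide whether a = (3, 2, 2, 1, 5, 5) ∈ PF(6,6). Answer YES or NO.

Order a: b = (1, 2, 2, 3, 5, 5).
  b_1=1 ≤ 1
  b_2=2 ≤ 2
  b_3=2 ≤ 3
  b_4=3 ≤ 4
  b_5=5 ≤ 5
  b_6=5 ≤ 6
All bounds hold ⇒ YES

YES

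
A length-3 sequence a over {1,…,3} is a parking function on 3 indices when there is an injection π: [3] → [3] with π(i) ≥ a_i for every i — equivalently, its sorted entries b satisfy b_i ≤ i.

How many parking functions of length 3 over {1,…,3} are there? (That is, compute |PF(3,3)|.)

Count = (3+1−3)·(3+1)^{3−1} = 1 · 16 = 16 (Konheim–Weiss)
Example (1,1,2) → sorted (1,1,2): b_i ≤ i ∀i, a PF.

16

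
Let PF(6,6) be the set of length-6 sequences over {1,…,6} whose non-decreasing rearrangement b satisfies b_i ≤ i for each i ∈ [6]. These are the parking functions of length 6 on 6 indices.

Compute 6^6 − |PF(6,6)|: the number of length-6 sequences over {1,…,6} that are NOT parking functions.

|PF(6,6)| = (6+1−6)·(6+1)^{6−1} = 1×16807 = 16807 (Konheim–Weiss)
Example (6,6,3,4,6,6) → sorted (3,4,6,6,6,6): b_1=3>1, not a PF.
Total 46656; non-PF = 46656−16807 = 29849

29849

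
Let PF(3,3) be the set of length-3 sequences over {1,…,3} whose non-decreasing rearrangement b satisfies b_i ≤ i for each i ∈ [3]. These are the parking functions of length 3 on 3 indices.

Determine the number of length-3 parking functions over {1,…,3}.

|PF| = (3+1−3)·(3+1)^{3−1} = 1 · 16 = 16
Check (1,3,1) → sorted (1,1,3): b_i ≤ i ∀i, a PF.

16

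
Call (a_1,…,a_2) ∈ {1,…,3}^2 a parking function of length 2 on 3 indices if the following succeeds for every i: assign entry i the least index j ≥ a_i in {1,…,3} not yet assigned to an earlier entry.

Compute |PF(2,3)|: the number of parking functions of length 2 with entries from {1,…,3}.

Count = (3−2+1)·(3+1)^(2−1) = 2·4 = 8 [KW]
E.g. (2,2) → sorted (2,2): b_i ≤ 1+i ∀i, a PF.

8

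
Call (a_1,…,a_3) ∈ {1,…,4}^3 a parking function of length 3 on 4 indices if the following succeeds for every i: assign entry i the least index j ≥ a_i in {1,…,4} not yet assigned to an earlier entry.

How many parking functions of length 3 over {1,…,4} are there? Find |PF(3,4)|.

#PF = (5−3)·5^(3−1) = 2·25 = 50 [KW]
E.g. (2,3,1) → sorted (1,2,3): b_i ≤ 1+i ∀i, a PF.

50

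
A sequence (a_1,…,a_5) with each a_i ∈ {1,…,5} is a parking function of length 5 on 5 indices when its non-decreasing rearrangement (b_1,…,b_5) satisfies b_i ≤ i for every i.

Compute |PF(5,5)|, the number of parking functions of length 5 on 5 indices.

#PF = (5−5+1)·(5+1)^(5−1) = 1 · 1296 = 1296
E.g. (2,1,3,5,1) → sorted (1,1,2,3,5): b_i ≤ i ∀i, a PF.

1296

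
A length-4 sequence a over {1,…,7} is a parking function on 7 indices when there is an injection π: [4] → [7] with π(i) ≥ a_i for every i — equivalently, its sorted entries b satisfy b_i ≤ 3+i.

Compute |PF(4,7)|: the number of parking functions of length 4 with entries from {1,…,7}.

2048

|PF(4,7)| = (8−4)·8^(4−1) = 4·512 = 2048 (Konheim–Weiss)
E.g. (4,4,6,2) → sorted (2,4,4,6): b_i ≤ 3+i ∀i, a PF.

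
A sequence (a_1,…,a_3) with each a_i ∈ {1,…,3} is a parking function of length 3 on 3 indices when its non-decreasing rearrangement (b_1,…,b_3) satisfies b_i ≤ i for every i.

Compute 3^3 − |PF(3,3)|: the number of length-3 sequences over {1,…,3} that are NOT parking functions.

|PF(3,3)| = (3−3+1)·(3+1)^(3−1) = 1×16 = 16 (Konheim–Weiss)
Example (2,2,3) → sorted (2,2,3): b_1=2>1, not a PF.
3^3 − 16 = 27 − 16 = 11

11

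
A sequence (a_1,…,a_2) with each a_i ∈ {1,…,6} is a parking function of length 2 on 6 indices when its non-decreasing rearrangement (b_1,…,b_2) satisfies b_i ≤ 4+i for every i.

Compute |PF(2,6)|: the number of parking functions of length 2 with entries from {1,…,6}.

35

|PF| = (7−2)·7^(2−1) = 5×7 = 35
E.g. (6,1) → sorted (1,6): b_i ≤ 4+i ∀i, a PF.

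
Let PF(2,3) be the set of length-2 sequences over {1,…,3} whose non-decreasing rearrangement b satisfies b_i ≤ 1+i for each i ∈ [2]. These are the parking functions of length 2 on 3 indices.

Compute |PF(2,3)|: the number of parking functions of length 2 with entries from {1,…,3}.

|PF| = (3+1−2)·(3+1)^{2−1} = 2×4 = 8 (Konheim–Weiss)
E.g. (2,2) → sorted (2,2): b_i ≤ 1+i ∀i, a PF.

8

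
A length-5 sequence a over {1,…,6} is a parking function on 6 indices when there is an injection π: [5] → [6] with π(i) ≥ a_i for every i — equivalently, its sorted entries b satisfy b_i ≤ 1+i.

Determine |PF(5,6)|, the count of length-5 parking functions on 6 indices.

|PF| = (6+1−5)·(6+1)^{5−1} = 2·2401 = 4802
One tuple (1,5,4,1,5) → sorted (1,1,4,5,5): b_i ≤ 1+i ∀i, a PF.

4802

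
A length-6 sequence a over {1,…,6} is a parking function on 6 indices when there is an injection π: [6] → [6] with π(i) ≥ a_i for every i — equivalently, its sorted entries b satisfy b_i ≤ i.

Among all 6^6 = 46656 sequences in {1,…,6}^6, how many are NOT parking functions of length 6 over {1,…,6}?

29849

|PF| = 1·7^5 = 1·16807 = 16807
Check (5,6,2,5,3,3) → sorted (2,3,3,5,5,6): b_1=2>1, not a PF.
So 46656 − 16807 = 29849 fail.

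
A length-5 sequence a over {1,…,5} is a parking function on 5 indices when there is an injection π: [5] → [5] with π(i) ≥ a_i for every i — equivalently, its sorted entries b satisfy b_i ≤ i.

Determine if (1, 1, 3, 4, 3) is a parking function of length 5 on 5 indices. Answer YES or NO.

YES

Order a: b = (1, 1, 3, 3, 4).
  b_1=1 ≤ 1
  b_2=1 ≤ 2
  b_3=3 ≤ 3
  b_4=3 ≤ 4
  b_5=4 ≤ 5
All bounds hold ⇒ YES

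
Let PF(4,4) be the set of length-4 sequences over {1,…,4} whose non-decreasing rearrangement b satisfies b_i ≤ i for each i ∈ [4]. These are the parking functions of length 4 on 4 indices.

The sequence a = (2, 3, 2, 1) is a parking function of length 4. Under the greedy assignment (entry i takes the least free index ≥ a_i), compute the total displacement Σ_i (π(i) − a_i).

Σπ = 4·5/2 = 10 (π permutes [4]); Σa = 2+3+2+1 = 8; disp = 10−8 = 2.

2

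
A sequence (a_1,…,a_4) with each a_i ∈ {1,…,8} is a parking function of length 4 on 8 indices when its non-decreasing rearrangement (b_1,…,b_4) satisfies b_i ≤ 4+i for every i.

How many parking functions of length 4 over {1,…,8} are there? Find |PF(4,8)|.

|PF(4,8)| = (9−4)·9^(4−1) = 5×729 = 3645 [KW]
Example (7,3,4,1) → sorted (1,3,4,7): b_i ≤ 4+i ∀i, a PF.

3645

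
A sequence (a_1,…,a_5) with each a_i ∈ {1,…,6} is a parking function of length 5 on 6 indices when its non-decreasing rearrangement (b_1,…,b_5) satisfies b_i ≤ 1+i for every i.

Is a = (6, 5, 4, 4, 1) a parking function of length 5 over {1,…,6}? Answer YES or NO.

NO

Rearranged: b = (1, 4, 4, 5, 6).
  b_1=1 ≤ 2
  b_2=4 > 3
  fails at i=2 ⇒ NO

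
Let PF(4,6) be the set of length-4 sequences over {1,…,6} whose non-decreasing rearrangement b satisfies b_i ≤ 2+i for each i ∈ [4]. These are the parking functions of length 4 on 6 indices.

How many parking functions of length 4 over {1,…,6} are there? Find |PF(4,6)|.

1029

|PF| = 3·7^3 = 3 · 343 = 1029 (Pollak)
Example (1,4,1,3) → sorted (1,1,3,4): b_i ≤ 2+i ∀i, a PF.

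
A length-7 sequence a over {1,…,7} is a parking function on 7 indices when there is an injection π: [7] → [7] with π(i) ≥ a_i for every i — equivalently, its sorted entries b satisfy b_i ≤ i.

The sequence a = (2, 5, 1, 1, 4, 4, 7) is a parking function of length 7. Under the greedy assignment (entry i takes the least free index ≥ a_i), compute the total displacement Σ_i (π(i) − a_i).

Σπ = 28 ({1..7} each once); Σa = 2+5+1+1+4+4+7 = 24; disp = 28−24 = 4.

4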